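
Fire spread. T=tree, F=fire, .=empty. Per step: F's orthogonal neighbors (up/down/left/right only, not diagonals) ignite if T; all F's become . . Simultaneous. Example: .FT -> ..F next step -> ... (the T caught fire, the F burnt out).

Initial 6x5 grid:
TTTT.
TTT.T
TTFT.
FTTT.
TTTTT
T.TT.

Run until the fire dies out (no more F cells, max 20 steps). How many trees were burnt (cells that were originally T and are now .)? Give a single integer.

Answer: 21

Derivation:
Step 1: +7 fires, +2 burnt (F count now 7)
Step 2: +7 fires, +7 burnt (F count now 7)
Step 3: +5 fires, +7 burnt (F count now 5)
Step 4: +2 fires, +5 burnt (F count now 2)
Step 5: +0 fires, +2 burnt (F count now 0)
Fire out after step 5
Initially T: 22, now '.': 29
Total burnt (originally-T cells now '.'): 21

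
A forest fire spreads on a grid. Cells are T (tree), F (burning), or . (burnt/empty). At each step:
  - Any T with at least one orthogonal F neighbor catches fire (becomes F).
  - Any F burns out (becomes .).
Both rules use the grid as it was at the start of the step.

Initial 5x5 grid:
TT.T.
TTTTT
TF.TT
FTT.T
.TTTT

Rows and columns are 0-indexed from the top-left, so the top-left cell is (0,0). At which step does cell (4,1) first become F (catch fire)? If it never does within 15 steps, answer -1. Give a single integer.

Step 1: cell (4,1)='T' (+3 fires, +2 burnt)
Step 2: cell (4,1)='F' (+5 fires, +3 burnt)
  -> target ignites at step 2
Step 3: cell (4,1)='.' (+3 fires, +5 burnt)
Step 4: cell (4,1)='.' (+4 fires, +3 burnt)
Step 5: cell (4,1)='.' (+2 fires, +4 burnt)
Step 6: cell (4,1)='.' (+1 fires, +2 burnt)
Step 7: cell (4,1)='.' (+0 fires, +1 burnt)
  fire out at step 7

2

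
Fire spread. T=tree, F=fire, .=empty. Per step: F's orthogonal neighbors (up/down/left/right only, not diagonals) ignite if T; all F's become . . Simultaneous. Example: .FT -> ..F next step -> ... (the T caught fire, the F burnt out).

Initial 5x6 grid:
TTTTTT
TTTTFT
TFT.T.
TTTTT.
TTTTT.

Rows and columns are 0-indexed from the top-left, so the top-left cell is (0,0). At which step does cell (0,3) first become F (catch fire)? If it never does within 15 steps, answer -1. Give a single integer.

Step 1: cell (0,3)='T' (+8 fires, +2 burnt)
Step 2: cell (0,3)='F' (+9 fires, +8 burnt)
  -> target ignites at step 2
Step 3: cell (0,3)='.' (+6 fires, +9 burnt)
Step 4: cell (0,3)='.' (+1 fires, +6 burnt)
Step 5: cell (0,3)='.' (+0 fires, +1 burnt)
  fire out at step 5

2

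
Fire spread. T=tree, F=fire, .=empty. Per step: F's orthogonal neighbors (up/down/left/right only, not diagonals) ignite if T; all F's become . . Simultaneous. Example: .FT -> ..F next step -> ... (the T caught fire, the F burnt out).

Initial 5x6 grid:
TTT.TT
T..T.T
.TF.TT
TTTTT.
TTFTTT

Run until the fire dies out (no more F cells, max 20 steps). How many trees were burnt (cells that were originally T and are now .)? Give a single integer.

Answer: 16

Derivation:
Step 1: +4 fires, +2 burnt (F count now 4)
Step 2: +4 fires, +4 burnt (F count now 4)
Step 3: +3 fires, +4 burnt (F count now 3)
Step 4: +1 fires, +3 burnt (F count now 1)
Step 5: +1 fires, +1 burnt (F count now 1)
Step 6: +1 fires, +1 burnt (F count now 1)
Step 7: +1 fires, +1 burnt (F count now 1)
Step 8: +1 fires, +1 burnt (F count now 1)
Step 9: +0 fires, +1 burnt (F count now 0)
Fire out after step 9
Initially T: 21, now '.': 25
Total burnt (originally-T cells now '.'): 16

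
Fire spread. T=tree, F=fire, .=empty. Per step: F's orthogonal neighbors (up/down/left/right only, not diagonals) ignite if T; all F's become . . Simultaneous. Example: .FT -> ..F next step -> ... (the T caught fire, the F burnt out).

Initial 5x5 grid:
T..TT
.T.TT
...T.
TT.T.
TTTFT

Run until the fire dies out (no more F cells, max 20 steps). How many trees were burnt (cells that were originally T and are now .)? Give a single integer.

Step 1: +3 fires, +1 burnt (F count now 3)
Step 2: +2 fires, +3 burnt (F count now 2)
Step 3: +3 fires, +2 burnt (F count now 3)
Step 4: +3 fires, +3 burnt (F count now 3)
Step 5: +1 fires, +3 burnt (F count now 1)
Step 6: +0 fires, +1 burnt (F count now 0)
Fire out after step 6
Initially T: 14, now '.': 23
Total burnt (originally-T cells now '.'): 12

Answer: 12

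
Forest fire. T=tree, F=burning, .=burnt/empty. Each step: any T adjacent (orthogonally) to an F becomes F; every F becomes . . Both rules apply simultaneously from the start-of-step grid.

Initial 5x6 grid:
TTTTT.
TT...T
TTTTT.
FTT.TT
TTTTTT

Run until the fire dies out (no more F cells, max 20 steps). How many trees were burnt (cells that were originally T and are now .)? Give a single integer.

Answer: 22

Derivation:
Step 1: +3 fires, +1 burnt (F count now 3)
Step 2: +4 fires, +3 burnt (F count now 4)
Step 3: +4 fires, +4 burnt (F count now 4)
Step 4: +3 fires, +4 burnt (F count now 3)
Step 5: +3 fires, +3 burnt (F count now 3)
Step 6: +3 fires, +3 burnt (F count now 3)
Step 7: +2 fires, +3 burnt (F count now 2)
Step 8: +0 fires, +2 burnt (F count now 0)
Fire out after step 8
Initially T: 23, now '.': 29
Total burnt (originally-T cells now '.'): 22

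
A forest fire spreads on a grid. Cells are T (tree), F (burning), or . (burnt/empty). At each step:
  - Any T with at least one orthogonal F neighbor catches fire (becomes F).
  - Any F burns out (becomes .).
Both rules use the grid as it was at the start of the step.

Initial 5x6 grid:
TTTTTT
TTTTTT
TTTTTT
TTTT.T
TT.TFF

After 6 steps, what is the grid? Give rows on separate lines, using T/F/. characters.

Step 1: 2 trees catch fire, 2 burn out
  TTTTTT
  TTTTTT
  TTTTTT
  TTTT.F
  TT.F..
Step 2: 2 trees catch fire, 2 burn out
  TTTTTT
  TTTTTT
  TTTTTF
  TTTF..
  TT....
Step 3: 4 trees catch fire, 2 burn out
  TTTTTT
  TTTTTF
  TTTFF.
  TTF...
  TT....
Step 4: 5 trees catch fire, 4 burn out
  TTTTTF
  TTTFF.
  TTF...
  TF....
  TT....
Step 5: 6 trees catch fire, 5 burn out
  TTTFF.
  TTF...
  TF....
  F.....
  TF....
Step 6: 4 trees catch fire, 6 burn out
  TTF...
  TF....
  F.....
  ......
  F.....

TTF...
TF....
F.....
......
F.....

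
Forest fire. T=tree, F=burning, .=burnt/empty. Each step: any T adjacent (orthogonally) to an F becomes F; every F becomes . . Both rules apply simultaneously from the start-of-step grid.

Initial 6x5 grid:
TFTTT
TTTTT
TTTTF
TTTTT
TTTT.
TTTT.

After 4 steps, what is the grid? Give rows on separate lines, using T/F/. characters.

Step 1: 6 trees catch fire, 2 burn out
  F.FTT
  TFTTF
  TTTF.
  TTTTF
  TTTT.
  TTTT.
Step 2: 8 trees catch fire, 6 burn out
  ...FF
  F.FF.
  TFF..
  TTTF.
  TTTT.
  TTTT.
Step 3: 4 trees catch fire, 8 burn out
  .....
  .....
  F....
  TFF..
  TTTF.
  TTTT.
Step 4: 4 trees catch fire, 4 burn out
  .....
  .....
  .....
  F....
  TFF..
  TTTF.

.....
.....
.....
F....
TFF..
TTTF.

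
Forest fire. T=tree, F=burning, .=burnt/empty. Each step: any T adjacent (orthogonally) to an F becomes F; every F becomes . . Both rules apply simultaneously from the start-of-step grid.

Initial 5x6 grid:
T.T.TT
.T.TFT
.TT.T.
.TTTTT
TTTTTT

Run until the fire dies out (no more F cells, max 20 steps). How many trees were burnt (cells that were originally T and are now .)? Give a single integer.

Answer: 19

Derivation:
Step 1: +4 fires, +1 burnt (F count now 4)
Step 2: +2 fires, +4 burnt (F count now 2)
Step 3: +3 fires, +2 burnt (F count now 3)
Step 4: +3 fires, +3 burnt (F count now 3)
Step 5: +3 fires, +3 burnt (F count now 3)
Step 6: +2 fires, +3 burnt (F count now 2)
Step 7: +2 fires, +2 burnt (F count now 2)
Step 8: +0 fires, +2 burnt (F count now 0)
Fire out after step 8
Initially T: 21, now '.': 28
Total burnt (originally-T cells now '.'): 19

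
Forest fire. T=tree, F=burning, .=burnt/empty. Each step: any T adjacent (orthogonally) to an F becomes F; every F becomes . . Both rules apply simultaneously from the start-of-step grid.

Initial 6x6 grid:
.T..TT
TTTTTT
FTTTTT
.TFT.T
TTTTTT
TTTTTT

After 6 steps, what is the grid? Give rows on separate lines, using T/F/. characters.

Step 1: 6 trees catch fire, 2 burn out
  .T..TT
  FTTTTT
  .FFTTT
  .F.F.T
  TTFTTT
  TTTTTT
Step 2: 6 trees catch fire, 6 burn out
  .T..TT
  .FFTTT
  ...FTT
  .....T
  TF.FTT
  TTFTTT
Step 3: 7 trees catch fire, 6 burn out
  .F..TT
  ...FTT
  ....FT
  .....T
  F...FT
  TF.FTT
Step 4: 5 trees catch fire, 7 burn out
  ....TT
  ....FT
  .....F
  .....T
  .....F
  F...FT
Step 5: 4 trees catch fire, 5 burn out
  ....FT
  .....F
  ......
  .....F
  ......
  .....F
Step 6: 1 trees catch fire, 4 burn out
  .....F
  ......
  ......
  ......
  ......
  ......

.....F
......
......
......
......
......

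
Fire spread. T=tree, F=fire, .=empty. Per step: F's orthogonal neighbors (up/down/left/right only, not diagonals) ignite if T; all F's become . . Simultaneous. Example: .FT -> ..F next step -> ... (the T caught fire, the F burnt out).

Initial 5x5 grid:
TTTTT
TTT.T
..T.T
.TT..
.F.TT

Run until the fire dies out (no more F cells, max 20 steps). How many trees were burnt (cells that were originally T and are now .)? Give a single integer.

Answer: 13

Derivation:
Step 1: +1 fires, +1 burnt (F count now 1)
Step 2: +1 fires, +1 burnt (F count now 1)
Step 3: +1 fires, +1 burnt (F count now 1)
Step 4: +1 fires, +1 burnt (F count now 1)
Step 5: +2 fires, +1 burnt (F count now 2)
Step 6: +3 fires, +2 burnt (F count now 3)
Step 7: +2 fires, +3 burnt (F count now 2)
Step 8: +1 fires, +2 burnt (F count now 1)
Step 9: +1 fires, +1 burnt (F count now 1)
Step 10: +0 fires, +1 burnt (F count now 0)
Fire out after step 10
Initially T: 15, now '.': 23
Total burnt (originally-T cells now '.'): 13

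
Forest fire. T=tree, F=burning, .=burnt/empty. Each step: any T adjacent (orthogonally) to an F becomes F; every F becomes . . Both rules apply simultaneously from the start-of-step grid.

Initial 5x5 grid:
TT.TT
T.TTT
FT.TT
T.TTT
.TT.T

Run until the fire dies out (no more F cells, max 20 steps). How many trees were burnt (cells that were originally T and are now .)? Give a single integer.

Answer: 5

Derivation:
Step 1: +3 fires, +1 burnt (F count now 3)
Step 2: +1 fires, +3 burnt (F count now 1)
Step 3: +1 fires, +1 burnt (F count now 1)
Step 4: +0 fires, +1 burnt (F count now 0)
Fire out after step 4
Initially T: 18, now '.': 12
Total burnt (originally-T cells now '.'): 5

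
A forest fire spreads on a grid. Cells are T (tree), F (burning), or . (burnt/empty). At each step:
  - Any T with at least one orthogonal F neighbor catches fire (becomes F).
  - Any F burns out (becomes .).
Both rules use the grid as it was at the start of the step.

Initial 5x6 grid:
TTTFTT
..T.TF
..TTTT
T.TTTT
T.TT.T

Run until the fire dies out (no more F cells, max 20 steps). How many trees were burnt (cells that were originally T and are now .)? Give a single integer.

Step 1: +5 fires, +2 burnt (F count now 5)
Step 2: +4 fires, +5 burnt (F count now 4)
Step 3: +5 fires, +4 burnt (F count now 5)
Step 4: +2 fires, +5 burnt (F count now 2)
Step 5: +2 fires, +2 burnt (F count now 2)
Step 6: +0 fires, +2 burnt (F count now 0)
Fire out after step 6
Initially T: 20, now '.': 28
Total burnt (originally-T cells now '.'): 18

Answer: 18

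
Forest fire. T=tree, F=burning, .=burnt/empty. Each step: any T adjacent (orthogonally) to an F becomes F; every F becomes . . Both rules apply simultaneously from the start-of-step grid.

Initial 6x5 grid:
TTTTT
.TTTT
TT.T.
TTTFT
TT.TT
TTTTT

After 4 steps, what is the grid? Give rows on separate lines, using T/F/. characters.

Step 1: 4 trees catch fire, 1 burn out
  TTTTT
  .TTTT
  TT.F.
  TTF.F
  TT.FT
  TTTTT
Step 2: 4 trees catch fire, 4 burn out
  TTTTT
  .TTFT
  TT...
  TF...
  TT..F
  TTTFT
Step 3: 8 trees catch fire, 4 burn out
  TTTFT
  .TF.F
  TF...
  F....
  TF...
  TTF.F
Step 4: 6 trees catch fire, 8 burn out
  TTF.F
  .F...
  F....
  .....
  F....
  TF...

TTF.F
.F...
F....
.....
F....
TF...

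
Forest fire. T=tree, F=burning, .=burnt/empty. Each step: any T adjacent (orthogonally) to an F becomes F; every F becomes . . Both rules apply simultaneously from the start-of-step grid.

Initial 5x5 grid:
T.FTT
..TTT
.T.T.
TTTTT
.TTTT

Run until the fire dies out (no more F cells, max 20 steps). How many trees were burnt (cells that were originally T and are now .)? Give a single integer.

Step 1: +2 fires, +1 burnt (F count now 2)
Step 2: +2 fires, +2 burnt (F count now 2)
Step 3: +2 fires, +2 burnt (F count now 2)
Step 4: +1 fires, +2 burnt (F count now 1)
Step 5: +3 fires, +1 burnt (F count now 3)
Step 6: +3 fires, +3 burnt (F count now 3)
Step 7: +3 fires, +3 burnt (F count now 3)
Step 8: +0 fires, +3 burnt (F count now 0)
Fire out after step 8
Initially T: 17, now '.': 24
Total burnt (originally-T cells now '.'): 16

Answer: 16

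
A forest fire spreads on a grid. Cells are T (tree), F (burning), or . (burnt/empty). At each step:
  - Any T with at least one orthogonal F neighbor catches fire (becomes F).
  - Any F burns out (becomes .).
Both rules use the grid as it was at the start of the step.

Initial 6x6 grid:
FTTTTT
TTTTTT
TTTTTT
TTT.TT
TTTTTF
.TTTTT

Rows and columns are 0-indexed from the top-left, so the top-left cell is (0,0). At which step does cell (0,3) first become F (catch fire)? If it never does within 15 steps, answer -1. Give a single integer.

Step 1: cell (0,3)='T' (+5 fires, +2 burnt)
Step 2: cell (0,3)='T' (+7 fires, +5 burnt)
Step 3: cell (0,3)='F' (+8 fires, +7 burnt)
  -> target ignites at step 3
Step 4: cell (0,3)='.' (+11 fires, +8 burnt)
Step 5: cell (0,3)='.' (+1 fires, +11 burnt)
Step 6: cell (0,3)='.' (+0 fires, +1 burnt)
  fire out at step 6

3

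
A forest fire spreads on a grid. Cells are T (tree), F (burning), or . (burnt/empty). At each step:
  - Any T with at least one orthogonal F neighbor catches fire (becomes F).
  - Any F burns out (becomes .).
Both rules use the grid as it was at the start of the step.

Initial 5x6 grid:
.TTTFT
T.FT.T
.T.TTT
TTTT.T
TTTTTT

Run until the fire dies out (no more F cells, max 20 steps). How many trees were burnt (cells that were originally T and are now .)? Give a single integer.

Step 1: +4 fires, +2 burnt (F count now 4)
Step 2: +3 fires, +4 burnt (F count now 3)
Step 3: +3 fires, +3 burnt (F count now 3)
Step 4: +3 fires, +3 burnt (F count now 3)
Step 5: +4 fires, +3 burnt (F count now 4)
Step 6: +3 fires, +4 burnt (F count now 3)
Step 7: +1 fires, +3 burnt (F count now 1)
Step 8: +0 fires, +1 burnt (F count now 0)
Fire out after step 8
Initially T: 22, now '.': 29
Total burnt (originally-T cells now '.'): 21

Answer: 21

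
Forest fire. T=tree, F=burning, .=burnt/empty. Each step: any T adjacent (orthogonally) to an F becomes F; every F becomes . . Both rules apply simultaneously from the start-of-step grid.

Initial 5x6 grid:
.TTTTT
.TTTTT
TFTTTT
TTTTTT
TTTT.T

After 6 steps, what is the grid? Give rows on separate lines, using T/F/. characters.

Step 1: 4 trees catch fire, 1 burn out
  .TTTTT
  .FTTTT
  F.FTTT
  TFTTTT
  TTTT.T
Step 2: 6 trees catch fire, 4 burn out
  .FTTTT
  ..FTTT
  ...FTT
  F.FTTT
  TFTT.T
Step 3: 6 trees catch fire, 6 burn out
  ..FTTT
  ...FTT
  ....FT
  ...FTT
  F.FT.T
Step 4: 5 trees catch fire, 6 burn out
  ...FTT
  ....FT
  .....F
  ....FT
  ...F.T
Step 5: 3 trees catch fire, 5 burn out
  ....FT
  .....F
  ......
  .....F
  .....T
Step 6: 2 trees catch fire, 3 burn out
  .....F
  ......
  ......
  ......
  .....F

.....F
......
......
......
.....F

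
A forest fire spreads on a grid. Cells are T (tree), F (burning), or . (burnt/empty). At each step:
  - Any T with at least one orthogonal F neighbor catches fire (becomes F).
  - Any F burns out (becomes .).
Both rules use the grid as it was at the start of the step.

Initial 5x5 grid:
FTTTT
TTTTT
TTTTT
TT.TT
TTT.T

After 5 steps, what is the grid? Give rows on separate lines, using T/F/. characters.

Step 1: 2 trees catch fire, 1 burn out
  .FTTT
  FTTTT
  TTTTT
  TT.TT
  TTT.T
Step 2: 3 trees catch fire, 2 burn out
  ..FTT
  .FTTT
  FTTTT
  TT.TT
  TTT.T
Step 3: 4 trees catch fire, 3 burn out
  ...FT
  ..FTT
  .FTTT
  FT.TT
  TTT.T
Step 4: 5 trees catch fire, 4 burn out
  ....F
  ...FT
  ..FTT
  .F.TT
  FTT.T
Step 5: 3 trees catch fire, 5 burn out
  .....
  ....F
  ...FT
  ...TT
  .FT.T

.....
....F
...FT
...TT
.FT.T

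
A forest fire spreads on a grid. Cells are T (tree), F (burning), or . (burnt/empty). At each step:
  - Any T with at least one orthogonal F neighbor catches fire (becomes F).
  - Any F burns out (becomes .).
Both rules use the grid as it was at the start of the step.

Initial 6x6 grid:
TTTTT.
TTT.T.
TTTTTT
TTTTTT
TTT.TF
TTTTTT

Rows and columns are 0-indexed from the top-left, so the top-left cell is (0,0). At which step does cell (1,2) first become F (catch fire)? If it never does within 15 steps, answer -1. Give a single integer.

Step 1: cell (1,2)='T' (+3 fires, +1 burnt)
Step 2: cell (1,2)='T' (+3 fires, +3 burnt)
Step 3: cell (1,2)='T' (+3 fires, +3 burnt)
Step 4: cell (1,2)='T' (+4 fires, +3 burnt)
Step 5: cell (1,2)='T' (+5 fires, +4 burnt)
Step 6: cell (1,2)='F' (+6 fires, +5 burnt)
  -> target ignites at step 6
Step 7: cell (1,2)='.' (+4 fires, +6 burnt)
Step 8: cell (1,2)='.' (+2 fires, +4 burnt)
Step 9: cell (1,2)='.' (+1 fires, +2 burnt)
Step 10: cell (1,2)='.' (+0 fires, +1 burnt)
  fire out at step 10

6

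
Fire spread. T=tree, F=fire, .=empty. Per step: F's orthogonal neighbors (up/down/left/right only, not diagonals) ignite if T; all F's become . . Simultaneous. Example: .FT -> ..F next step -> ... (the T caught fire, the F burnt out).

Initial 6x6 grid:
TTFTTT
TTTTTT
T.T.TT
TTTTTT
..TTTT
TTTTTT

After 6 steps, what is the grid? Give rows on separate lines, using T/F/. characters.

Step 1: 3 trees catch fire, 1 burn out
  TF.FTT
  TTFTTT
  T.T.TT
  TTTTTT
  ..TTTT
  TTTTTT
Step 2: 5 trees catch fire, 3 burn out
  F...FT
  TF.FTT
  T.F.TT
  TTTTTT
  ..TTTT
  TTTTTT
Step 3: 4 trees catch fire, 5 burn out
  .....F
  F...FT
  T...TT
  TTFTTT
  ..TTTT
  TTTTTT
Step 4: 6 trees catch fire, 4 burn out
  ......
  .....F
  F...FT
  TF.FTT
  ..FTTT
  TTTTTT
Step 5: 5 trees catch fire, 6 burn out
  ......
  ......
  .....F
  F...FT
  ...FTT
  TTFTTT
Step 6: 4 trees catch fire, 5 burn out
  ......
  ......
  ......
  .....F
  ....FT
  TF.FTT

......
......
......
.....F
....FT
TF.FTT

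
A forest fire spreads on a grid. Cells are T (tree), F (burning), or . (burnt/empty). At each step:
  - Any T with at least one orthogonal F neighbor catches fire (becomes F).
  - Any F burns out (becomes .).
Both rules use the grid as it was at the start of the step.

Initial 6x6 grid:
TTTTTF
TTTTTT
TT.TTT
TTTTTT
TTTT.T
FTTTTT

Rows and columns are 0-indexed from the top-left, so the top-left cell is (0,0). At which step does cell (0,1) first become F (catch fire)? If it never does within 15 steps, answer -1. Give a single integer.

Step 1: cell (0,1)='T' (+4 fires, +2 burnt)
Step 2: cell (0,1)='T' (+6 fires, +4 burnt)
Step 3: cell (0,1)='T' (+8 fires, +6 burnt)
Step 4: cell (0,1)='F' (+10 fires, +8 burnt)
  -> target ignites at step 4
Step 5: cell (0,1)='.' (+4 fires, +10 burnt)
Step 6: cell (0,1)='.' (+0 fires, +4 burnt)
  fire out at step 6

4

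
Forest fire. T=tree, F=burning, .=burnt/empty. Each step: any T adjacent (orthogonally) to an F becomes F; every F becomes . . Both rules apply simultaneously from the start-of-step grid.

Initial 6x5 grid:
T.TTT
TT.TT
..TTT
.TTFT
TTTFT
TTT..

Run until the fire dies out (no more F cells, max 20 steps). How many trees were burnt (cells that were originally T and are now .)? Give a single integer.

Step 1: +5 fires, +2 burnt (F count now 5)
Step 2: +6 fires, +5 burnt (F count now 6)
Step 3: +4 fires, +6 burnt (F count now 4)
Step 4: +3 fires, +4 burnt (F count now 3)
Step 5: +0 fires, +3 burnt (F count now 0)
Fire out after step 5
Initially T: 21, now '.': 27
Total burnt (originally-T cells now '.'): 18

Answer: 18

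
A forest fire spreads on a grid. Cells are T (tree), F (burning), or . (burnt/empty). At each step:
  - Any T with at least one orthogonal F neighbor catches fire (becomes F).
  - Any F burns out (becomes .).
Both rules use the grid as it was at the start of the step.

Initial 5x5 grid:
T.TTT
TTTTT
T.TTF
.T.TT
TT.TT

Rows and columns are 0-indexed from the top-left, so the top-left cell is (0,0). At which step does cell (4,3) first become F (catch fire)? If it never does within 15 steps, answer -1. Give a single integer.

Step 1: cell (4,3)='T' (+3 fires, +1 burnt)
Step 2: cell (4,3)='T' (+5 fires, +3 burnt)
Step 3: cell (4,3)='F' (+3 fires, +5 burnt)
  -> target ignites at step 3
Step 4: cell (4,3)='.' (+2 fires, +3 burnt)
Step 5: cell (4,3)='.' (+1 fires, +2 burnt)
Step 6: cell (4,3)='.' (+2 fires, +1 burnt)
Step 7: cell (4,3)='.' (+0 fires, +2 burnt)
  fire out at step 7

3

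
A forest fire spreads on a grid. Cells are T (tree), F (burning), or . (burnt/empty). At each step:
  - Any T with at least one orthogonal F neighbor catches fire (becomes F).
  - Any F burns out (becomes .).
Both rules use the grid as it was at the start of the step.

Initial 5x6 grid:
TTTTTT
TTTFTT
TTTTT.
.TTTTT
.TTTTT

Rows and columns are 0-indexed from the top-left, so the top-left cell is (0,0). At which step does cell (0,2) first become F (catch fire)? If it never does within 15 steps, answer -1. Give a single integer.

Step 1: cell (0,2)='T' (+4 fires, +1 burnt)
Step 2: cell (0,2)='F' (+7 fires, +4 burnt)
  -> target ignites at step 2
Step 3: cell (0,2)='.' (+7 fires, +7 burnt)
Step 4: cell (0,2)='.' (+6 fires, +7 burnt)
Step 5: cell (0,2)='.' (+2 fires, +6 burnt)
Step 6: cell (0,2)='.' (+0 fires, +2 burnt)
  fire out at step 6

2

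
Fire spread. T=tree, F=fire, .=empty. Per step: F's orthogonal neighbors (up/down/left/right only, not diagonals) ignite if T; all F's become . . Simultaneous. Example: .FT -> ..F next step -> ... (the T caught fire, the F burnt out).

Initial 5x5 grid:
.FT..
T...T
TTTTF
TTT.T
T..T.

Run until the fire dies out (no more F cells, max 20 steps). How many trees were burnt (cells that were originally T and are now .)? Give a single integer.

Answer: 12

Derivation:
Step 1: +4 fires, +2 burnt (F count now 4)
Step 2: +1 fires, +4 burnt (F count now 1)
Step 3: +2 fires, +1 burnt (F count now 2)
Step 4: +2 fires, +2 burnt (F count now 2)
Step 5: +2 fires, +2 burnt (F count now 2)
Step 6: +1 fires, +2 burnt (F count now 1)
Step 7: +0 fires, +1 burnt (F count now 0)
Fire out after step 7
Initially T: 13, now '.': 24
Total burnt (originally-T cells now '.'): 12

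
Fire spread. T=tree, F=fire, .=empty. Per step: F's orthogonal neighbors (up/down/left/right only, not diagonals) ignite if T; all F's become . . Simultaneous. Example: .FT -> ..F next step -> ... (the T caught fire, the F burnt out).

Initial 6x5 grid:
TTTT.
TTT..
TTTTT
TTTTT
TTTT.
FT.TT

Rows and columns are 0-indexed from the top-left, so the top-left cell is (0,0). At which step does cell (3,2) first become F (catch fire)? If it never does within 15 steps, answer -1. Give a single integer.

Step 1: cell (3,2)='T' (+2 fires, +1 burnt)
Step 2: cell (3,2)='T' (+2 fires, +2 burnt)
Step 3: cell (3,2)='T' (+3 fires, +2 burnt)
Step 4: cell (3,2)='F' (+4 fires, +3 burnt)
  -> target ignites at step 4
Step 5: cell (3,2)='.' (+5 fires, +4 burnt)
Step 6: cell (3,2)='.' (+5 fires, +5 burnt)
Step 7: cell (3,2)='.' (+2 fires, +5 burnt)
Step 8: cell (3,2)='.' (+1 fires, +2 burnt)
Step 9: cell (3,2)='.' (+0 fires, +1 burnt)
  fire out at step 9

4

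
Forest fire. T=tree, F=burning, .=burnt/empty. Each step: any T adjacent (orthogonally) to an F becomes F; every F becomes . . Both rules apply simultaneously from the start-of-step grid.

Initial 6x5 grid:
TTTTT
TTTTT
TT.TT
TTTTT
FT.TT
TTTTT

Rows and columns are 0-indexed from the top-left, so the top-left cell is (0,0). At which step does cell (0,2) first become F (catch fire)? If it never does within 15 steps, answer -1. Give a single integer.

Step 1: cell (0,2)='T' (+3 fires, +1 burnt)
Step 2: cell (0,2)='T' (+3 fires, +3 burnt)
Step 3: cell (0,2)='T' (+4 fires, +3 burnt)
Step 4: cell (0,2)='T' (+4 fires, +4 burnt)
Step 5: cell (0,2)='T' (+6 fires, +4 burnt)
Step 6: cell (0,2)='F' (+4 fires, +6 burnt)
  -> target ignites at step 6
Step 7: cell (0,2)='.' (+2 fires, +4 burnt)
Step 8: cell (0,2)='.' (+1 fires, +2 burnt)
Step 9: cell (0,2)='.' (+0 fires, +1 burnt)
  fire out at step 9

6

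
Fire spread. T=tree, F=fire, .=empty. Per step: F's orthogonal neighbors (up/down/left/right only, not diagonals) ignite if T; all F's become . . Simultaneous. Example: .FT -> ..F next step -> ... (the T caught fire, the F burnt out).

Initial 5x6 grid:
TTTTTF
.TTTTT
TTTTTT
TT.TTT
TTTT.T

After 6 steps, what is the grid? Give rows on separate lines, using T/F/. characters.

Step 1: 2 trees catch fire, 1 burn out
  TTTTF.
  .TTTTF
  TTTTTT
  TT.TTT
  TTTT.T
Step 2: 3 trees catch fire, 2 burn out
  TTTF..
  .TTTF.
  TTTTTF
  TT.TTT
  TTTT.T
Step 3: 4 trees catch fire, 3 burn out
  TTF...
  .TTF..
  TTTTF.
  TT.TTF
  TTTT.T
Step 4: 5 trees catch fire, 4 burn out
  TF....
  .TF...
  TTTF..
  TT.TF.
  TTTT.F
Step 5: 4 trees catch fire, 5 burn out
  F.....
  .F....
  TTF...
  TT.F..
  TTTT..
Step 6: 2 trees catch fire, 4 burn out
  ......
  ......
  TF....
  TT....
  TTTF..

......
......
TF....
TT....
TTTF..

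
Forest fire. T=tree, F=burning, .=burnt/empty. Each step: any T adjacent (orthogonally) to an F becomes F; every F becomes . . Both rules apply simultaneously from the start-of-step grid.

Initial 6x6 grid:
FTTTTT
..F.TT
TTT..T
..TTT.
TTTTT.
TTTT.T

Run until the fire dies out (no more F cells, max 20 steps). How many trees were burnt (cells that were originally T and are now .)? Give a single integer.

Step 1: +3 fires, +2 burnt (F count now 3)
Step 2: +3 fires, +3 burnt (F count now 3)
Step 3: +4 fires, +3 burnt (F count now 4)
Step 4: +6 fires, +4 burnt (F count now 6)
Step 5: +5 fires, +6 burnt (F count now 5)
Step 6: +2 fires, +5 burnt (F count now 2)
Step 7: +0 fires, +2 burnt (F count now 0)
Fire out after step 7
Initially T: 24, now '.': 35
Total burnt (originally-T cells now '.'): 23

Answer: 23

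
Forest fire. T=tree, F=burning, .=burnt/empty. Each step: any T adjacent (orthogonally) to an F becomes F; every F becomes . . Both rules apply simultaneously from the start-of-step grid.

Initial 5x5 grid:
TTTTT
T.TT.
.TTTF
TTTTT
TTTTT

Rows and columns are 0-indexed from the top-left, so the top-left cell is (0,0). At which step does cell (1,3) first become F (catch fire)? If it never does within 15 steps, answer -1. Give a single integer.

Step 1: cell (1,3)='T' (+2 fires, +1 burnt)
Step 2: cell (1,3)='F' (+4 fires, +2 burnt)
  -> target ignites at step 2
Step 3: cell (1,3)='.' (+5 fires, +4 burnt)
Step 4: cell (1,3)='.' (+4 fires, +5 burnt)
Step 5: cell (1,3)='.' (+3 fires, +4 burnt)
Step 6: cell (1,3)='.' (+2 fires, +3 burnt)
Step 7: cell (1,3)='.' (+1 fires, +2 burnt)
Step 8: cell (1,3)='.' (+0 fires, +1 burnt)
  fire out at step 8

2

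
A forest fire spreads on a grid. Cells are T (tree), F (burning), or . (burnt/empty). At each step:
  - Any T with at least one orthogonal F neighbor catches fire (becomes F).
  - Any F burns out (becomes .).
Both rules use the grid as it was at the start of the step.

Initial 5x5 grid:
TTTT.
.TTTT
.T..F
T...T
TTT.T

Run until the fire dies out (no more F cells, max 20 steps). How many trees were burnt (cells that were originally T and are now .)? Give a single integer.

Step 1: +2 fires, +1 burnt (F count now 2)
Step 2: +2 fires, +2 burnt (F count now 2)
Step 3: +2 fires, +2 burnt (F count now 2)
Step 4: +2 fires, +2 burnt (F count now 2)
Step 5: +2 fires, +2 burnt (F count now 2)
Step 6: +1 fires, +2 burnt (F count now 1)
Step 7: +0 fires, +1 burnt (F count now 0)
Fire out after step 7
Initially T: 15, now '.': 21
Total burnt (originally-T cells now '.'): 11

Answer: 11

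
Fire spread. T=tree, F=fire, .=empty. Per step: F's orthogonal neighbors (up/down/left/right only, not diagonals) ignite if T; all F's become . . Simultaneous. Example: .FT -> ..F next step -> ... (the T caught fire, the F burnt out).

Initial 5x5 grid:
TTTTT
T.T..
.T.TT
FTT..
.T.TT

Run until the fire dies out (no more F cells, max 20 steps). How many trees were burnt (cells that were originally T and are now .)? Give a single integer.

Answer: 4

Derivation:
Step 1: +1 fires, +1 burnt (F count now 1)
Step 2: +3 fires, +1 burnt (F count now 3)
Step 3: +0 fires, +3 burnt (F count now 0)
Fire out after step 3
Initially T: 15, now '.': 14
Total burnt (originally-T cells now '.'): 4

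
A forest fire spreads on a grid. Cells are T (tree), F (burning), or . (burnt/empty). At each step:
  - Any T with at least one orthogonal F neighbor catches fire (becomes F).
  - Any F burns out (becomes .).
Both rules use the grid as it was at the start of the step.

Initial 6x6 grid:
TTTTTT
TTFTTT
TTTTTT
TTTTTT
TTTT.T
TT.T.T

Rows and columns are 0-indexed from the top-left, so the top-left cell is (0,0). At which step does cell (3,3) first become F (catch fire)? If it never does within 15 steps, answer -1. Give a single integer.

Step 1: cell (3,3)='T' (+4 fires, +1 burnt)
Step 2: cell (3,3)='T' (+7 fires, +4 burnt)
Step 3: cell (3,3)='F' (+8 fires, +7 burnt)
  -> target ignites at step 3
Step 4: cell (3,3)='.' (+6 fires, +8 burnt)
Step 5: cell (3,3)='.' (+4 fires, +6 burnt)
Step 6: cell (3,3)='.' (+2 fires, +4 burnt)
Step 7: cell (3,3)='.' (+1 fires, +2 burnt)
Step 8: cell (3,3)='.' (+0 fires, +1 burnt)
  fire out at step 8

3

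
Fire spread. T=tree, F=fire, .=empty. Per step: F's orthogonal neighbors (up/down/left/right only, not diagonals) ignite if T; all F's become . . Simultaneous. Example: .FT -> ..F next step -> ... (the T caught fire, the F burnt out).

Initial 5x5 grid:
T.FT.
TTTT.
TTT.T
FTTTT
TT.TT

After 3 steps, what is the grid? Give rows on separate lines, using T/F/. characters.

Step 1: 5 trees catch fire, 2 burn out
  T..F.
  TTFT.
  FTT.T
  .FTTT
  FT.TT
Step 2: 7 trees catch fire, 5 burn out
  T....
  FF.F.
  .FF.T
  ..FTT
  .F.TT
Step 3: 2 trees catch fire, 7 burn out
  F....
  .....
  ....T
  ...FT
  ...TT

F....
.....
....T
...FT
...TT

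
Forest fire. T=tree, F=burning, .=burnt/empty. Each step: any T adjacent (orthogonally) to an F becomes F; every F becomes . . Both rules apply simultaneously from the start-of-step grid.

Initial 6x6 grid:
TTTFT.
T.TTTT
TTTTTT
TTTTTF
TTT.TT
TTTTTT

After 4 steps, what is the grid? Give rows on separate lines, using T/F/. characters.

Step 1: 6 trees catch fire, 2 burn out
  TTF.F.
  T.TFTT
  TTTTTF
  TTTTF.
  TTT.TF
  TTTTTT
Step 2: 9 trees catch fire, 6 burn out
  TF....
  T.F.FF
  TTTFF.
  TTTF..
  TTT.F.
  TTTTTF
Step 3: 4 trees catch fire, 9 burn out
  F.....
  T.....
  TTF...
  TTF...
  TTT...
  TTTTF.
Step 4: 5 trees catch fire, 4 burn out
  ......
  F.....
  TF....
  TF....
  TTF...
  TTTF..

......
F.....
TF....
TF....
TTF...
TTTF..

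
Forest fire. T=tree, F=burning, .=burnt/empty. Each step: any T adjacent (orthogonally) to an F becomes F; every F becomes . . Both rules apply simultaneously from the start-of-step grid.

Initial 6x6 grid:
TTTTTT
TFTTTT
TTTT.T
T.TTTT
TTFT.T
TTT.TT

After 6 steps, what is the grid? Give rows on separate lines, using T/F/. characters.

Step 1: 8 trees catch fire, 2 burn out
  TFTTTT
  F.FTTT
  TFTT.T
  T.FTTT
  TF.F.T
  TTF.TT
Step 2: 8 trees catch fire, 8 burn out
  F.FTTT
  ...FTT
  F.FT.T
  T..FTT
  F....T
  TF..TT
Step 3: 6 trees catch fire, 8 burn out
  ...FTT
  ....FT
  ...F.T
  F...FT
  .....T
  F...TT
Step 4: 3 trees catch fire, 6 burn out
  ....FT
  .....F
  .....T
  .....F
  .....T
  ....TT
Step 5: 3 trees catch fire, 3 burn out
  .....F
  ......
  .....F
  ......
  .....F
  ....TT
Step 6: 1 trees catch fire, 3 burn out
  ......
  ......
  ......
  ......
  ......
  ....TF

......
......
......
......
......
....TF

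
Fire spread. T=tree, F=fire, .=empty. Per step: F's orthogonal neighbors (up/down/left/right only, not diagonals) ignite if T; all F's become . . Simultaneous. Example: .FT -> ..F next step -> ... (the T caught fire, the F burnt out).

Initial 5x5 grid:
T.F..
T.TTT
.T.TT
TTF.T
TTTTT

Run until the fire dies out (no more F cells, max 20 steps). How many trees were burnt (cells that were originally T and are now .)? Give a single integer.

Answer: 14

Derivation:
Step 1: +3 fires, +2 burnt (F count now 3)
Step 2: +5 fires, +3 burnt (F count now 5)
Step 3: +4 fires, +5 burnt (F count now 4)
Step 4: +2 fires, +4 burnt (F count now 2)
Step 5: +0 fires, +2 burnt (F count now 0)
Fire out after step 5
Initially T: 16, now '.': 23
Total burnt (originally-T cells now '.'): 14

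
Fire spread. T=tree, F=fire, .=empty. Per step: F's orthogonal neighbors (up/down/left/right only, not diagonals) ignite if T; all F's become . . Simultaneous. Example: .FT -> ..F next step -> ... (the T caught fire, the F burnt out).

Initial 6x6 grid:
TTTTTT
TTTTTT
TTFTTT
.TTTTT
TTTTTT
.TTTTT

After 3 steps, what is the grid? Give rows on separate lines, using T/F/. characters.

Step 1: 4 trees catch fire, 1 burn out
  TTTTTT
  TTFTTT
  TF.FTT
  .TFTTT
  TTTTTT
  .TTTTT
Step 2: 8 trees catch fire, 4 burn out
  TTFTTT
  TF.FTT
  F...FT
  .F.FTT
  TTFTTT
  .TTTTT
Step 3: 9 trees catch fire, 8 burn out
  TF.FTT
  F...FT
  .....F
  ....FT
  TF.FTT
  .TFTTT

TF.FTT
F...FT
.....F
....FT
TF.FTT
.TFTTT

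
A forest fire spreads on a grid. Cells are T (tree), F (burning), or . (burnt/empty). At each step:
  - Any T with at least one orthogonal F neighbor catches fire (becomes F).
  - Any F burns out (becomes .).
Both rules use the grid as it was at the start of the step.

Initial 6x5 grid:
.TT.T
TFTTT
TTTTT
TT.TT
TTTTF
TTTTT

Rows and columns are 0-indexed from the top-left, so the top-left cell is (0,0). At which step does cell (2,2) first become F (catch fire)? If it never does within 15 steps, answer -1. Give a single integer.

Step 1: cell (2,2)='T' (+7 fires, +2 burnt)
Step 2: cell (2,2)='F' (+9 fires, +7 burnt)
  -> target ignites at step 2
Step 3: cell (2,2)='.' (+5 fires, +9 burnt)
Step 4: cell (2,2)='.' (+3 fires, +5 burnt)
Step 5: cell (2,2)='.' (+1 fires, +3 burnt)
Step 6: cell (2,2)='.' (+0 fires, +1 burnt)
  fire out at step 6

2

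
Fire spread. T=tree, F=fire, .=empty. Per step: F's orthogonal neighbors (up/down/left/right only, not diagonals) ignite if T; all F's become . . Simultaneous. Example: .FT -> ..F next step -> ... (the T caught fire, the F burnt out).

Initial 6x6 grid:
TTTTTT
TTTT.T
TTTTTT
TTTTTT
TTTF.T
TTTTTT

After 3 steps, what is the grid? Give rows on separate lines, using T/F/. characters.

Step 1: 3 trees catch fire, 1 burn out
  TTTTTT
  TTTT.T
  TTTTTT
  TTTFTT
  TTF..T
  TTTFTT
Step 2: 6 trees catch fire, 3 burn out
  TTTTTT
  TTTT.T
  TTTFTT
  TTF.FT
  TF...T
  TTF.FT
Step 3: 8 trees catch fire, 6 burn out
  TTTTTT
  TTTF.T
  TTF.FT
  TF...F
  F....T
  TF...F

TTTTTT
TTTF.T
TTF.FT
TF...F
F....T
TF...F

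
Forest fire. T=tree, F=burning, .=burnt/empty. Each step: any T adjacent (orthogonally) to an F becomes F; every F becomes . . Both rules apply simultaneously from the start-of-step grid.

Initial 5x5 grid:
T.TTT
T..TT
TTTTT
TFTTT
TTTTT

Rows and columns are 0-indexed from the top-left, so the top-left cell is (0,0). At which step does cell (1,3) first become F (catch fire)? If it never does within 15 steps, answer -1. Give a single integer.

Step 1: cell (1,3)='T' (+4 fires, +1 burnt)
Step 2: cell (1,3)='T' (+5 fires, +4 burnt)
Step 3: cell (1,3)='T' (+4 fires, +5 burnt)
Step 4: cell (1,3)='F' (+4 fires, +4 burnt)
  -> target ignites at step 4
Step 5: cell (1,3)='.' (+2 fires, +4 burnt)
Step 6: cell (1,3)='.' (+2 fires, +2 burnt)
Step 7: cell (1,3)='.' (+0 fires, +2 burnt)
  fire out at step 7

4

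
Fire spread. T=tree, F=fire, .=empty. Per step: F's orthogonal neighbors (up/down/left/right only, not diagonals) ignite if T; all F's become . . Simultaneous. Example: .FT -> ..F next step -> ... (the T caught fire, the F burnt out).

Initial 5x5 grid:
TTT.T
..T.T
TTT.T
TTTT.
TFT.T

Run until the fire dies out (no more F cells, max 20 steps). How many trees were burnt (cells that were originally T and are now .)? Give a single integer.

Step 1: +3 fires, +1 burnt (F count now 3)
Step 2: +3 fires, +3 burnt (F count now 3)
Step 3: +3 fires, +3 burnt (F count now 3)
Step 4: +1 fires, +3 burnt (F count now 1)
Step 5: +1 fires, +1 burnt (F count now 1)
Step 6: +1 fires, +1 burnt (F count now 1)
Step 7: +1 fires, +1 burnt (F count now 1)
Step 8: +0 fires, +1 burnt (F count now 0)
Fire out after step 8
Initially T: 17, now '.': 21
Total burnt (originally-T cells now '.'): 13

Answer: 13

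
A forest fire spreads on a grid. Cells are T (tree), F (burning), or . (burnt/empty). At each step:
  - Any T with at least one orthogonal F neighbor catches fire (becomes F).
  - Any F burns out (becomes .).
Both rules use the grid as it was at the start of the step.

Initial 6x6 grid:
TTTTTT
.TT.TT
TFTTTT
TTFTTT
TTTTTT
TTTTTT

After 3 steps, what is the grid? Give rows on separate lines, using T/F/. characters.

Step 1: 6 trees catch fire, 2 burn out
  TTTTTT
  .FT.TT
  F.FTTT
  TF.FTT
  TTFTTT
  TTTTTT
Step 2: 8 trees catch fire, 6 burn out
  TFTTTT
  ..F.TT
  ...FTT
  F...FT
  TF.FTT
  TTFTTT
Step 3: 8 trees catch fire, 8 burn out
  F.FTTT
  ....TT
  ....FT
  .....F
  F...FT
  TF.FTT

F.FTTT
....TT
....FT
.....F
F...FT
TF.FTT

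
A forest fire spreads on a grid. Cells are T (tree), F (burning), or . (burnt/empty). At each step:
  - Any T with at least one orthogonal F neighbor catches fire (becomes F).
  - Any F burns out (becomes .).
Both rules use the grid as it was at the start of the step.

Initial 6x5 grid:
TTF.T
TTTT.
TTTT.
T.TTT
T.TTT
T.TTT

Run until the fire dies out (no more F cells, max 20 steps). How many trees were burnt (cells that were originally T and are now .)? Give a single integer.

Answer: 22

Derivation:
Step 1: +2 fires, +1 burnt (F count now 2)
Step 2: +4 fires, +2 burnt (F count now 4)
Step 3: +4 fires, +4 burnt (F count now 4)
Step 4: +3 fires, +4 burnt (F count now 3)
Step 5: +4 fires, +3 burnt (F count now 4)
Step 6: +3 fires, +4 burnt (F count now 3)
Step 7: +2 fires, +3 burnt (F count now 2)
Step 8: +0 fires, +2 burnt (F count now 0)
Fire out after step 8
Initially T: 23, now '.': 29
Total burnt (originally-T cells now '.'): 22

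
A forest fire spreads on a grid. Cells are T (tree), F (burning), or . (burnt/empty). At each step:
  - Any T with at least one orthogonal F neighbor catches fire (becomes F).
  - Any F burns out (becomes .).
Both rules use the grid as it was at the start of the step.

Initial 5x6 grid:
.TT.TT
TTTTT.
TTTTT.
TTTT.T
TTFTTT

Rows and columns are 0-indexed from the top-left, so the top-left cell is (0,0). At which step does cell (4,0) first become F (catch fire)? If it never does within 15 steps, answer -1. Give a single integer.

Step 1: cell (4,0)='T' (+3 fires, +1 burnt)
Step 2: cell (4,0)='F' (+5 fires, +3 burnt)
  -> target ignites at step 2
Step 3: cell (4,0)='.' (+5 fires, +5 burnt)
Step 4: cell (4,0)='.' (+6 fires, +5 burnt)
Step 5: cell (4,0)='.' (+3 fires, +6 burnt)
Step 6: cell (4,0)='.' (+1 fires, +3 burnt)
Step 7: cell (4,0)='.' (+1 fires, +1 burnt)
Step 8: cell (4,0)='.' (+0 fires, +1 burnt)
  fire out at step 8

2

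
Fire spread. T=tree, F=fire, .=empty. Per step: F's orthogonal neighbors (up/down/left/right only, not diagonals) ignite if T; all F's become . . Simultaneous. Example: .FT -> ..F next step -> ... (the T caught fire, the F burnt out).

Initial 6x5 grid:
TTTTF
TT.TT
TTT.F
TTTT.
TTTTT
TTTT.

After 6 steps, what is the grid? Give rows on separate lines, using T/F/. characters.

Step 1: 2 trees catch fire, 2 burn out
  TTTF.
  TT.TF
  TTT..
  TTTT.
  TTTTT
  TTTT.
Step 2: 2 trees catch fire, 2 burn out
  TTF..
  TT.F.
  TTT..
  TTTT.
  TTTTT
  TTTT.
Step 3: 1 trees catch fire, 2 burn out
  TF...
  TT...
  TTT..
  TTTT.
  TTTTT
  TTTT.
Step 4: 2 trees catch fire, 1 burn out
  F....
  TF...
  TTT..
  TTTT.
  TTTTT
  TTTT.
Step 5: 2 trees catch fire, 2 burn out
  .....
  F....
  TFT..
  TTTT.
  TTTTT
  TTTT.
Step 6: 3 trees catch fire, 2 burn out
  .....
  .....
  F.F..
  TFTT.
  TTTTT
  TTTT.

.....
.....
F.F..
TFTT.
TTTTT
TTTT.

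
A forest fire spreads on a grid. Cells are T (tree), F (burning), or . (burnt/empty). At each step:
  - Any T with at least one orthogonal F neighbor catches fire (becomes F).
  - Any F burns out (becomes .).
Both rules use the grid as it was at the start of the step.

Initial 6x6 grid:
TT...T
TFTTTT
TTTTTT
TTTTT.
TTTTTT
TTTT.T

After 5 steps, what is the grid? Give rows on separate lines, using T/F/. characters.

Step 1: 4 trees catch fire, 1 burn out
  TF...T
  F.FTTT
  TFTTTT
  TTTTT.
  TTTTTT
  TTTT.T
Step 2: 5 trees catch fire, 4 burn out
  F....T
  ...FTT
  F.FTTT
  TFTTT.
  TTTTTT
  TTTT.T
Step 3: 5 trees catch fire, 5 burn out
  .....T
  ....FT
  ...FTT
  F.FTT.
  TFTTTT
  TTTT.T
Step 4: 6 trees catch fire, 5 burn out
  .....T
  .....F
  ....FT
  ...FT.
  F.FTTT
  TFTT.T
Step 5: 6 trees catch fire, 6 burn out
  .....F
  ......
  .....F
  ....F.
  ...FTT
  F.FT.T

.....F
......
.....F
....F.
...FTT
F.FT.T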